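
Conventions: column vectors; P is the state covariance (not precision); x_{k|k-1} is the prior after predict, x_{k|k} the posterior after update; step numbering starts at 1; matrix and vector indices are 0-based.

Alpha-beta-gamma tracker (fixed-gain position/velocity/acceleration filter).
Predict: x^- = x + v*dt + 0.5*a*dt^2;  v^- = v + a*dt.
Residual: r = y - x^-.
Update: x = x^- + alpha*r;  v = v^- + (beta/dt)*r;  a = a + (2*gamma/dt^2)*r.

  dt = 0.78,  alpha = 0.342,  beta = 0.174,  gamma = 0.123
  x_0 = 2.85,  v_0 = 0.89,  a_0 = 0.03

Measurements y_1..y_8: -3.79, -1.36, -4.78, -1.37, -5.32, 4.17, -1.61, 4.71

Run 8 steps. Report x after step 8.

step 1: x_pred=3.5533  r=-7.3433  x^+=1.0419  v^+=-0.7247  a^+=-2.9392
step 2: x_pred=-0.4175  r=-0.9425  x^+=-0.7398  v^+=-3.2276  a^+=-3.3203
step 3: x_pred=-4.2673  r=-0.5127  x^+=-4.4427  v^+=-5.9317  a^+=-3.5276
step 4: x_pred=-10.1425  r=8.7725  x^+=-7.1423  v^+=-6.7263  a^+=0.0195
step 5: x_pred=-12.3829  r=7.0629  x^+=-9.9674  v^+=-5.1355  a^+=2.8753
step 6: x_pred=-13.0984  r=17.2684  x^+=-7.1926  v^+=0.9594  a^+=9.8576
step 7: x_pred=-3.4456  r=1.8356  x^+=-2.8178  v^+=9.0578  a^+=10.5998
step 8: x_pred=7.4717  r=-2.7617  x^+=6.5272  v^+=16.7096  a^+=9.4831

x_post = 6.5272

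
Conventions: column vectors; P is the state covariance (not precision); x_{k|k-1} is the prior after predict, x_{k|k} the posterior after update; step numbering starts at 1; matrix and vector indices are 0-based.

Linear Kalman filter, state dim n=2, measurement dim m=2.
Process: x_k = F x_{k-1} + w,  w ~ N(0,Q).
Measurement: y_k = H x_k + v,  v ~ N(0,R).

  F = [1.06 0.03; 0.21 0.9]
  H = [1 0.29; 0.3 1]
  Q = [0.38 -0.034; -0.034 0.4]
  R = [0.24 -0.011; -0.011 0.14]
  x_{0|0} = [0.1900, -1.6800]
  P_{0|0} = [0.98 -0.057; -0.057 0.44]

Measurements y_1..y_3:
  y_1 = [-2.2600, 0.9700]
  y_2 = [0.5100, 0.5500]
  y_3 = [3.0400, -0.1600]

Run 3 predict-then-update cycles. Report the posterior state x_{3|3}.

x_post = [2.0288, -0.3508]

step 1: x^-=[0.1510, -1.4721]  P^-=[1.4779 0.1413; 0.1413 0.7781]  S=[1.8653 0.8116; 0.8116 1.1359]  K=[0.8566 -0.0974; -0.1706 0.8442]  nu=[-1.9841, 2.3968]  x^+=[-1.7820, 0.8899]  P^+=[0.2337 -0.0932; -0.0932 0.1480]
step 2: x^-=[-1.8623, 0.4267]  P^-=[0.6368 -0.0674; -0.0674 0.4950]  S=[0.8793 0.2503; 0.2503 0.6518]  K=[0.7275 -0.0897; -0.1356 0.7804]  nu=[2.2485, 0.6820]  x^+=[-0.2877, 0.6541]  P^+=[0.1988 -0.0802; -0.0802 0.1348]
step 3: x^-=[-0.2853, 0.5282]  P^-=[0.5984 -0.0631; -0.0631 0.4876]  S=[0.8428 0.2413; 0.2413 0.6436]  K=[0.7131 -0.0865; -0.1295 0.7768]  nu=[3.1721, -0.6027]  x^+=[2.0288, -0.3508]  P^+=[0.1948 -0.0784; -0.0784 0.1337]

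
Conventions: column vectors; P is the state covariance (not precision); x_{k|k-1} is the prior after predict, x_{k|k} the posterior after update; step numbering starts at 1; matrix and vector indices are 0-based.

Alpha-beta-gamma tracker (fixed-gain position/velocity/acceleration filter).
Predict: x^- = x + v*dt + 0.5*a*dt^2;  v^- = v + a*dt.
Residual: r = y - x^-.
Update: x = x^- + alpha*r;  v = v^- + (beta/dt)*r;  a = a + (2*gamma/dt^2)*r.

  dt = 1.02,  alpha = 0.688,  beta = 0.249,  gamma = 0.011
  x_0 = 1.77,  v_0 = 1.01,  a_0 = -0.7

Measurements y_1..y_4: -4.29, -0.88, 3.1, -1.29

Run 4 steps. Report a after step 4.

a_post = -0.6604

step 1: x_pred=2.4361  r=-6.7261  x^+=-2.1915  v^+=-1.3459  a^+=-0.8422
step 2: x_pred=-4.0025  r=3.1225  x^+=-1.8542  v^+=-1.4428  a^+=-0.7762
step 3: x_pred=-3.7296  r=6.8296  x^+=0.9692  v^+=-0.5673  a^+=-0.6318
step 4: x_pred=0.0619  r=-1.3519  x^+=-0.8682  v^+=-1.5417  a^+=-0.6604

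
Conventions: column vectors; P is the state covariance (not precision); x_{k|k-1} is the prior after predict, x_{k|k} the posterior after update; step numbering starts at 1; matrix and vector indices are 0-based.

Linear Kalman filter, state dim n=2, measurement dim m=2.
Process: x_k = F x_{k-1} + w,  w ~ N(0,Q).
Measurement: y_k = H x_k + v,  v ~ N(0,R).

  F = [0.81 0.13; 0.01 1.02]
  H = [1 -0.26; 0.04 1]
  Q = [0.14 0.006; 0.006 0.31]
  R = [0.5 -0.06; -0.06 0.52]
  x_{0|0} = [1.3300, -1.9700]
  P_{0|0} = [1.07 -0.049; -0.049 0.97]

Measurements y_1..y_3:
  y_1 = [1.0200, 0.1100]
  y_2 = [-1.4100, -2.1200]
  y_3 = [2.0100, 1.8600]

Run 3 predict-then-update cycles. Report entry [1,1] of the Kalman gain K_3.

step 1: x^-=[0.8212, -1.9961]  P^-=[0.8481 0.1027; 0.1027 1.3183]  S=[1.3838 -0.2672; -0.2672 1.8479]  K=[0.6253 0.1644; -0.0363 0.7104]  nu=[-0.3202, 2.0733]  x^+=[0.9618, -0.5117]  P^+=[0.3120 0.0355; 0.0355 0.3702]
step 2: x^-=[0.7125, -0.5123]  P^-=[0.3584 0.0870; 0.0870 0.6959]  S=[0.8603 -0.1405; -0.1405 1.2234]  K=[0.4116 0.1301; -0.0161 0.5698]  nu=[-2.2557, -1.6362]  x^+=[-0.4289, -1.4082]  P^+=[0.2070 0.0347; 0.0347 0.2959]
step 3: x^-=[-0.5304, -1.4406]  P^-=[0.2881 0.0756; 0.0756 0.6186]  S=[0.7906 -0.1345; -0.1345 1.1451]  K=[0.3597 0.1183; -0.0158 0.5410]  nu=[2.1659, 3.3218]  x^+=[0.6417, 0.3223]  P^+=[0.1813 0.0327; 0.0327 0.2809]

K[1,1] = 0.5410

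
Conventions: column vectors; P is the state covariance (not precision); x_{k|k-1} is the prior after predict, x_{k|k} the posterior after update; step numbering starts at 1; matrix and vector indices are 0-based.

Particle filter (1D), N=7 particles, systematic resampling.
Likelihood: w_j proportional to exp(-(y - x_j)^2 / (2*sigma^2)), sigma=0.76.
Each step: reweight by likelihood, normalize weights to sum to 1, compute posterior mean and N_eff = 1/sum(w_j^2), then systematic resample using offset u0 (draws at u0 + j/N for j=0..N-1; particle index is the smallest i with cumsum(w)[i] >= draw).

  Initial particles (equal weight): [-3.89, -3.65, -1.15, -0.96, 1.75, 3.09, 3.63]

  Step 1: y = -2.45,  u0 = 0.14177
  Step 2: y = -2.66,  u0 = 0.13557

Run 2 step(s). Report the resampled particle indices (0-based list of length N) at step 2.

step 1: w=[0.1998, 0.3458, 0.2785, 0.1760, 0.0000, 0.0000, 0.0000]  mean=-2.5284  Neff=3.7317  idx=[0, 1, 1, 2, 2, 3, 3]
step 2: w=[0.1722, 0.2730, 0.2730, 0.0886, 0.0886, 0.0523, 0.0523]  mean=-2.9671  Neff=5.0022  idx=[0, 1, 1, 2, 2, 4, 6]

resampled_idx = [0, 1, 1, 2, 2, 4, 6]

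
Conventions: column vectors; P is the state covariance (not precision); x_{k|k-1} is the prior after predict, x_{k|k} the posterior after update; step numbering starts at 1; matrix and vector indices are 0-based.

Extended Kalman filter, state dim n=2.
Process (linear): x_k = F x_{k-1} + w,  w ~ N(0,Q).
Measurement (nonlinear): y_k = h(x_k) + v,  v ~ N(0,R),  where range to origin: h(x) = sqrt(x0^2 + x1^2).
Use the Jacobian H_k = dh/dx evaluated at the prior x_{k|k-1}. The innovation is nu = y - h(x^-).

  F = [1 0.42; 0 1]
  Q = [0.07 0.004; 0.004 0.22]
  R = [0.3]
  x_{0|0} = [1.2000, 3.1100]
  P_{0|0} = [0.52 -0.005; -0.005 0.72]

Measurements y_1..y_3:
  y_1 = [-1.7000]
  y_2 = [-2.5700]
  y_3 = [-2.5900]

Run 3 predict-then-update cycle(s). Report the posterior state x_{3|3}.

x_post = [-0.1782, -1.0002]

step 1: x^-=[2.5062, 3.1100]  P^-=[0.7128 0.3014; 0.3014 0.9400]  H_jac=[0.6275 0.7786]  S=[1.4451]  K=[0.4719; 0.6374]  nu=[-5.6941]  x^+=[-0.1810, -0.5193]  P^+=[0.3910 -0.1333; -0.1333 0.3530]
step 2: x^-=[-0.3991, -0.5193]  P^-=[0.4113 0.0190; 0.0190 0.5730]  H_jac=[-0.6093 -0.7929]  S=[0.8313]  K=[-0.3196; -0.5604]  nu=[-3.2249]  x^+=[0.6316, 1.2880]  P^+=[0.3264 -0.1299; -0.1299 0.3119]
step 3: x^-=[1.1726, 1.2880]  P^-=[0.3423 0.0051; 0.0051 0.5319]  H_jac=[0.6732 0.7395]  S=[0.7510]  K=[0.3118; 0.5282]  nu=[-4.3318]  x^+=[-0.1782, -1.0002]  P^+=[0.2693 -0.1186; -0.1186 0.3223]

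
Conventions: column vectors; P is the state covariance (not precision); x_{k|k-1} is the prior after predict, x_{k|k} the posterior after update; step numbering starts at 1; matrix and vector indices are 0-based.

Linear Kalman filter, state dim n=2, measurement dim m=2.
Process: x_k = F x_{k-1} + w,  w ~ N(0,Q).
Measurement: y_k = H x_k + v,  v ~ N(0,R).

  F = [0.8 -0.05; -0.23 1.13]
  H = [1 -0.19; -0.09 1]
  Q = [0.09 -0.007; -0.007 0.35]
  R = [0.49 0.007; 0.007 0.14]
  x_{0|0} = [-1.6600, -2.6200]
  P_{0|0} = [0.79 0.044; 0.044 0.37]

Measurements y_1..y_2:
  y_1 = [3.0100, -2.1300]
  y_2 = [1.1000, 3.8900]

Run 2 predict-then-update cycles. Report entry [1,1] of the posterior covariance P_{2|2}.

step 1: x^-=[-1.1970, -2.5788]  P^-=[0.5930 -0.1330; -0.1330 0.8414]  S=[1.1639 -0.3415; -0.3415 1.0101]  K=[0.5296 -0.0054; -0.0042 0.8434]  nu=[3.7170, 0.3411]  x^+=[0.7697, -2.3066]  P^+=[0.2646 0.0268; 0.0268 0.1205]
step 2: x^-=[0.7311, -2.7835]  P^-=[0.2575 -0.0380; -0.0380 0.5039]  S=[0.7801 -0.1506; -0.1506 0.6528]  K=[0.3362 -0.0162; -0.0224 0.7719]  nu=[-0.1599, 6.7393]  x^+=[0.5684, 2.4224]  P^+=[0.1675 0.0152; 0.0152 0.1093]

P_post[1,1] = 0.1093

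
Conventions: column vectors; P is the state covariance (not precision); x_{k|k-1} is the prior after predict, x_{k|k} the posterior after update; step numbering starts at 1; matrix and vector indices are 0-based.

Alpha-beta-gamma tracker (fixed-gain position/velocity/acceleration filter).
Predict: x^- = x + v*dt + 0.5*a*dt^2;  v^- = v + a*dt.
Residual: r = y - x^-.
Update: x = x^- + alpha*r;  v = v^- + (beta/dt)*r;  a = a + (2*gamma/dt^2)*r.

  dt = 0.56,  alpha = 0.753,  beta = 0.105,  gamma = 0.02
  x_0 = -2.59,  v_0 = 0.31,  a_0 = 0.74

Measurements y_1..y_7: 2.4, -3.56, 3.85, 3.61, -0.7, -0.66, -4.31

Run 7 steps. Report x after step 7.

x_post = -2.9177

step 1: x_pred=-2.3004  r=4.7004  x^+=1.2390  v^+=1.6057  a^+=1.3395
step 2: x_pred=2.3483  r=-5.9083  x^+=-2.1007  v^+=1.2481  a^+=0.5859
step 3: x_pred=-1.3099  r=5.1599  x^+=2.5755  v^+=2.5437  a^+=1.2441
step 4: x_pred=4.1950  r=-0.5850  x^+=3.7545  v^+=3.1307  a^+=1.1695
step 5: x_pred=5.6910  r=-6.3910  x^+=0.8786  v^+=2.5872  a^+=0.3543
step 6: x_pred=2.3830  r=-3.0430  x^+=0.0916  v^+=2.2151  a^+=-0.0339
step 7: x_pred=1.3267  r=-5.6367  x^+=-2.9177  v^+=1.1392  a^+=-0.7528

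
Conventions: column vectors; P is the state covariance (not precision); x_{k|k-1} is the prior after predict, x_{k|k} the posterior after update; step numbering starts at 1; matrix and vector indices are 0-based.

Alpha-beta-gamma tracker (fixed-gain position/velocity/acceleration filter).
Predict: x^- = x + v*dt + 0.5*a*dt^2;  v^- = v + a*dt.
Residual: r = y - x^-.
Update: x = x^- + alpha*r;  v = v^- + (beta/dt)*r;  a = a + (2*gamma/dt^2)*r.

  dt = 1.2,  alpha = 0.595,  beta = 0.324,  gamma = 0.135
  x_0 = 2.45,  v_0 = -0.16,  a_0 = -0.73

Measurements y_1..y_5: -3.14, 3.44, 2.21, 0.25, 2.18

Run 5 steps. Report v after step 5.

step 1: x_pred=1.7324  r=-4.8724  x^+=-1.1667  v^+=-2.3515  a^+=-1.6436
step 2: x_pred=-5.1719  r=8.6119  x^+=-0.0478  v^+=-1.9986  a^+=-0.0288
step 3: x_pred=-2.4669  r=4.6769  x^+=0.3158  v^+=-0.7705  a^+=0.8481
step 4: x_pred=0.0019  r=0.2481  x^+=0.1495  v^+=0.3142  a^+=0.8946
step 5: x_pred=1.1707  r=1.0093  x^+=1.7712  v^+=1.6603  a^+=1.0838

v_post = 1.6603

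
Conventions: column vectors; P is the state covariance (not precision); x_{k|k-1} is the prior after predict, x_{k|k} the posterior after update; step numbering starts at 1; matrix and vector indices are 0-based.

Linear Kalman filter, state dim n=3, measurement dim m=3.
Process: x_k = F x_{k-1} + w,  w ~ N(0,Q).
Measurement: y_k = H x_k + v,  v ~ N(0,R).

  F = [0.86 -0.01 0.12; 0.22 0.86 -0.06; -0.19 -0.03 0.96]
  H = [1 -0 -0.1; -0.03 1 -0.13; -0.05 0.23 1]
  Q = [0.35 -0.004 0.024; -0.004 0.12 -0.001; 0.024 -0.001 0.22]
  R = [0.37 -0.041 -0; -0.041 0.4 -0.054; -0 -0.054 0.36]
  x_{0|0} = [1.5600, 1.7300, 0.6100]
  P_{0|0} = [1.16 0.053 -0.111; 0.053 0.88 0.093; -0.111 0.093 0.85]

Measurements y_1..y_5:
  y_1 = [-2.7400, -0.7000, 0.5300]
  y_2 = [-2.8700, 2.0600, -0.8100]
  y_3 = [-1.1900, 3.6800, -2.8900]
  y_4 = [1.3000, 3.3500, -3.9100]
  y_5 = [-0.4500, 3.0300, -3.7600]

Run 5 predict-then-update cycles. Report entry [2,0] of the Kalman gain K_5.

K[2,0] = 0.0035

step 1: x^-=[1.3975, 1.7944, 0.2373]  P^-=[1.1962 0.2533 -0.1590; 0.2533 0.8434 -0.0779; -0.1590 -0.0779 1.0818]  S=[1.6088 0.2185 -0.2677; 0.2185 1.2666 -0.0851; -0.2677 -0.0851 1.4636]  K=[0.7504 0.0606 0.0311; 0.0936 0.6602 0.1262; -0.0306 -0.1151 0.7200]  nu=[-4.1138, -2.4216, -0.0501]  x^+=[-1.8377, -0.1959, 0.6059]  P^+=[0.2773 0.0029 0.0211; 0.0029 0.2474 -0.0470; 0.0211 -0.0470 0.2773]
step 2: x^-=[-1.5057, -0.6091, 0.9367]  P^-=[0.5635 0.0410 0.0282; 0.0410 0.3228 -0.0696; 0.0282 -0.0696 0.4808]  S=[0.9327 -0.0072 -0.0369; -0.0072 0.7473 -0.1119; -0.0369 -0.1119 0.8235]  K=[0.6032 0.0398 0.0439; 0.0576 0.4531 0.0673; -0.0003 -0.0956 0.5497]  nu=[-1.2706, 2.7457, -1.6819]  x^+=[-2.2367, 0.4484, -0.2499]  P^+=[0.2241 -0.0012 0.0251; -0.0012 0.1701 -0.0394; 0.0251 -0.0394 0.2134]
step 3: x^-=[-1.9581, -0.0915, 0.1717]  P^-=[0.5241 0.0298 0.0328; 0.0298 0.2603 -0.0539; 0.0328 -0.0539 0.4180]  S=[0.8917 -0.0203 -0.0270; -0.0203 0.6804 -0.1024; -0.0270 -0.1024 0.7643]  K=[0.5863 0.0384 0.0434; 0.0505 0.4024 0.0616; 0.0037 -0.0825 0.5176]  nu=[0.7852, 3.7350, -3.1385]  x^+=[-1.4904, 1.2578, -1.7580]  P^+=[0.2178 -0.0013 0.0247; -0.0013 0.1511 -0.0344; 0.0247 -0.0344 0.1999]
step 4: x^-=[-1.5053, 0.8593, -1.4422]  P^-=[0.5192 0.0294 0.0318; 0.0294 0.2454 -0.0482; 0.0318 -0.0482 0.4052]  S=[0.8869 -0.0212 -0.0266; -0.0212 0.6637 -0.0987; -0.0266 -0.0987 0.7534]  K=[0.5840 0.0395 0.0426; 0.0497 0.3886 0.0616; 0.0037 -0.0774 0.5110]  nu=[2.6610, 2.2580, -2.7407]  x^+=[0.0214, 1.7001, -3.0075]  P^+=[0.2169 -0.0008 0.0242; -0.0008 0.1458 -0.0324; 0.0242 -0.0324 0.1968]
step 5: x^-=[-0.3595, 1.6472, -2.9423]  P^-=[0.5184 0.0298 0.0312; 0.0298 0.2415 -0.0464; 0.0312 -0.0464 0.4023]  S=[0.8861 -0.0208 -0.0269; -0.0208 0.6593 -0.0975; -0.0269 -0.0975 0.7512]  K=[0.5837 0.0402 0.0422; 0.0498 0.3848 0.0618; 0.0035 -0.0758 0.5096]  nu=[-0.3848, 0.9895, -1.2145]  x^+=[-0.5956, 1.9337, -3.6375]  P^+=[0.2167 -0.0005 0.0240; -0.0005 0.1444 -0.0318; 0.0240 -0.0318 0.1960]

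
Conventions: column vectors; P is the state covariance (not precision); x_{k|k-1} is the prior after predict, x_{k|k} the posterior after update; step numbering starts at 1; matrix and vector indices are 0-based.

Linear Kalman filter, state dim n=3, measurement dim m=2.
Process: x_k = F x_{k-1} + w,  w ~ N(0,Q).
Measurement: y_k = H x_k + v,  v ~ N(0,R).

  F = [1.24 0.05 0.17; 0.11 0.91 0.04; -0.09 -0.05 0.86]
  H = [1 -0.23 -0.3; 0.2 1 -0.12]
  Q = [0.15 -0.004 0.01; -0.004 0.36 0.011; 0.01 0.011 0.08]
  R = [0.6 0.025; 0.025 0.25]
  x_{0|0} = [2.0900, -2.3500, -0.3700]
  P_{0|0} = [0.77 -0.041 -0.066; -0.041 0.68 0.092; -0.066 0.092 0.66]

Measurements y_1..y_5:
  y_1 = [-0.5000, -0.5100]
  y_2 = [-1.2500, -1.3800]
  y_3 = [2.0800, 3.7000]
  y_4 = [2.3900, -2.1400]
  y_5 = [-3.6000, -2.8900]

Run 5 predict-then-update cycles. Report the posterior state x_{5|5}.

x_post = [-1.5989, -1.8816, -0.4714]

step 1: x^-=[2.4112, -1.9234, -0.3888]  P^-=[1.3234 0.0999 -0.0446; 0.0999 0.9314 0.0645; -0.0446 0.0645 0.5780]  S=[2.0144 0.1820; 0.1820 1.2693]  K=[0.6341 0.2005; -0.1353 0.7628; -0.1161 0.0058]  nu=[-3.4702, 0.8845]  x^+=[0.3881, -0.7792, 0.0193]  P^+=[0.4162 -0.0046 0.1058; -0.0046 0.1935 0.0435; 0.1058 0.0435 0.5510]
step 2: x^-=[0.4456, -0.6656, 0.0206]  P^-=[0.8511 0.0742 0.1566; 0.0742 0.5293 0.0610; 0.1566 0.0610 0.4712]  S=[1.4018 0.1164; 0.1164 0.8277]  K=[0.5452 0.1959; -0.1020 0.6630; -0.0027 0.0437]  nu=[-1.8425, -0.8011]  x^+=[-0.7158, -1.0087, -0.0093]  P^+=[0.3778 0.0049 0.1490; 0.0049 0.1667 0.0374; 0.1490 0.0374 0.4697]
step 3: x^-=[-0.9396, -0.9970, 0.1069]  P^-=[0.8090 0.0799 0.1936; 0.0799 0.5084 0.0582; 0.1936 0.0582 0.4046]  S=[1.3274 0.1100; 0.1100 0.8053]  K=[0.5354 0.1982; -0.0953 0.6555; 0.0398 0.0546]  nu=[2.8224, 4.8977]  x^+=[1.5422, 1.9445, 0.4866]  P^+=[0.3735 0.0065 0.1525; 0.0065 0.1640 0.0321; 0.1525 0.0321 0.3996]
step 4: x^-=[2.0923, 1.9586, 0.1824]  P^-=[0.8019 0.0800 0.1873; 0.0800 0.5060 0.0519; 0.1873 0.0519 0.3527]  S=[1.3184 0.1101; 0.1101 0.8037]  K=[0.5351 0.1978; -0.0941 0.6546; 0.0484 0.0520]  nu=[0.8029, -4.4951]  x^+=[1.6329, -1.0597, -0.0122]  P^+=[0.3696 0.0058 0.1408; 0.0058 0.1635 0.0277; 0.1408 0.0277 0.3469]
step 5: x^-=[1.9698, -0.7852, -0.1045]  P^-=[0.7893 0.0767 0.1676; 0.0767 0.5048 0.0457; 0.1676 0.0457 0.3158]  S=[1.3148 0.1087; 0.1087 0.8026]  K=[0.5325 0.1951; -0.0944 0.6540; 0.0436 0.0456]  nu=[-5.7817, -2.5113]  x^+=[-1.5989, -1.8816, -0.4714]  P^+=[0.3633 0.0046 0.1263; 0.0046 0.1632 0.0246; 0.1263 0.0246 0.3112]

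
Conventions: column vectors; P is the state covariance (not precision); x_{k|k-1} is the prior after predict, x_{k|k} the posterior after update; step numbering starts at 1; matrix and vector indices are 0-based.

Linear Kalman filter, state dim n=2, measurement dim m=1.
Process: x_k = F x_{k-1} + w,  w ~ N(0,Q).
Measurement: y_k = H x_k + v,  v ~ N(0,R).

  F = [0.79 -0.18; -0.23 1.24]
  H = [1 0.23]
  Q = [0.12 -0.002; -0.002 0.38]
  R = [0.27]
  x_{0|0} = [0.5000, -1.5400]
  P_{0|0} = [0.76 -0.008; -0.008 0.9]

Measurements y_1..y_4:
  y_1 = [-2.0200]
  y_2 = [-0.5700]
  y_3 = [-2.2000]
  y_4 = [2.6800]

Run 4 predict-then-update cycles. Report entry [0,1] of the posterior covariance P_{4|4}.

P_post[0,1] = -2.5414

step 1: x^-=[0.6722, -2.0246]  P^-=[0.6258 -0.3491; -0.3491 1.8086]  S=[0.8308]  K=[0.6565; 0.0805]  nu=[-2.2265]  x^+=[-0.7896, -2.2037]  P^+=[0.2677 -0.3930; -0.3930 1.8032]
step 2: x^-=[-0.2271, -2.5510]  P^-=[0.4572 -0.8544; -0.8544 3.3910]  S=[0.5136]  K=[0.5077; -0.1450]  nu=[0.2438]  x^+=[-0.1033, -2.5864]  P^+=[0.3249 -0.8166; -0.8166 3.3802]
step 3: x^-=[0.3839, -3.1833]  P^-=[0.6645 -1.6492; -1.6492 6.0603]  S=[0.4965]  K=[0.5744; -0.5143]  nu=[-1.8518]  x^+=[-0.6798, -2.2309]  P^+=[0.5007 -1.5025; -1.5025 5.9290]
step 4: x^-=[-0.1355, -2.6100]  P^-=[1.0519 -2.9504; -2.9504 10.3800]  S=[0.5138]  K=[0.7265; -1.0958]  nu=[3.4158]  x^+=[2.3462, -6.3530]  P^+=[0.7807 -2.5414; -2.5414 9.7630]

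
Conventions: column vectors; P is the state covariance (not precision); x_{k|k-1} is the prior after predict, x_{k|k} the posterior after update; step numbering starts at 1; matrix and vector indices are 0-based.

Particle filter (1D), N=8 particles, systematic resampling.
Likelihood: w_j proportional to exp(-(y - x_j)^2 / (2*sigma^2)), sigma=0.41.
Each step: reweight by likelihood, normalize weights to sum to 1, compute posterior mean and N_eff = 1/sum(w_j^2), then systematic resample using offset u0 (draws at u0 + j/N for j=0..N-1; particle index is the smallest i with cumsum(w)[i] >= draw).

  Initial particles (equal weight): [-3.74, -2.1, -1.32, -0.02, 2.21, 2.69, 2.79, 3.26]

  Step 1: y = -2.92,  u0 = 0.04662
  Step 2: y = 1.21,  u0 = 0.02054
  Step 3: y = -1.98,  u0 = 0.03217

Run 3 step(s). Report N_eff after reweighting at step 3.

step 1: w=[0.4991, 0.4991, 0.0018, 0.0000, 0.0000, 0.0000, 0.0000, 0.0000]  mean=-2.9171  Neff=2.0073  idx=[0, 0, 0, 0, 1, 1, 1, 1]
step 2: w=[0.0000, 0.0000, 0.0000, 0.0000, 0.2500, 0.2500, 0.2500, 0.2500]  mean=-2.1000  Neff=4.0000  idx=[4, 4, 5, 5, 6, 6, 7, 7]
step 3: w=[0.1250, 0.1250, 0.1250, 0.1250, 0.1250, 0.1250, 0.1250, 0.1250]  mean=-2.1000  Neff=8.0000  idx=[0, 1, 2, 3, 4, 5, 6, 7]

N_eff = 8.0000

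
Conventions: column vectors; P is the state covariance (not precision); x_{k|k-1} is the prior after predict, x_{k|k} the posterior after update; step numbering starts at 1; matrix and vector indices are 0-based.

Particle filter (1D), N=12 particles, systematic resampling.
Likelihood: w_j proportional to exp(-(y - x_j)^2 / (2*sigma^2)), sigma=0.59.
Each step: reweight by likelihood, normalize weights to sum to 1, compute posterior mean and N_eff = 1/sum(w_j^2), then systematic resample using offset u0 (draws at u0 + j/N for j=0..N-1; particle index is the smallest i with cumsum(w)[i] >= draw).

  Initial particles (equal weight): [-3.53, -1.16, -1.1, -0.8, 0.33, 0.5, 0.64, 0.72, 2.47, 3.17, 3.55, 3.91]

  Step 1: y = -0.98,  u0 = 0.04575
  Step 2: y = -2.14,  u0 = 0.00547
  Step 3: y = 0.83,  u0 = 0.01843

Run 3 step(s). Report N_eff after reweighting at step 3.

step 1: w=[0.0000, 0.3124, 0.3206, 0.3124, 0.0278, 0.0141, 0.0075, 0.0052, 0.0000, 0.0000, 0.0000, 0.0000]  mean=-0.9403  Neff=3.3444  idx=[1, 1, 1, 1, 2, 2, 2, 2, 3, 3, 3, 4]
step 2: w=[0.1210, 0.1210, 0.1210, 0.1210, 0.1017, 0.1017, 0.1017, 0.1017, 0.0365, 0.0365, 0.0365, 0.0001]  mean=-1.0961  Neff=9.6272  idx=[0, 0, 1, 2, 2, 3, 4, 5, 5, 6, 7, 8]
step 3: w=[0.0513, 0.0513, 0.0513, 0.0513, 0.0513, 0.0513, 0.0719, 0.0719, 0.0719, 0.0719, 0.0719, 0.3332]  mean=-1.0185  Neff=6.5534  idx=[0, 1, 3, 5, 6, 7, 8, 10, 11, 11, 11, 11]

N_eff = 6.5534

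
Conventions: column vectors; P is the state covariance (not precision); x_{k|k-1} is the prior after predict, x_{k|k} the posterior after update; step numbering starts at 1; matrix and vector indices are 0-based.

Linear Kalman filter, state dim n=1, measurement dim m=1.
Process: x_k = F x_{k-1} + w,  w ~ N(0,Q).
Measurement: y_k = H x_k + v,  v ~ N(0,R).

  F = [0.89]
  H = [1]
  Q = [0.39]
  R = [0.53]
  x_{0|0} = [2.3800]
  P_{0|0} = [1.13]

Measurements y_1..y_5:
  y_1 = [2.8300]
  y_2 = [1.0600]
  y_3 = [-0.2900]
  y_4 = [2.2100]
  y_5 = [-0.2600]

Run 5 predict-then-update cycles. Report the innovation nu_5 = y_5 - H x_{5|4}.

innov = [-1.5018]

step 1: x^-=[2.1182]  P^-=[1.2851]  S=[1.8151]  K=[0.7080]  nu=[0.7118]  x^+=[2.6222]  P^+=[0.3752]
step 2: x^-=[2.3337]  P^-=[0.6872]  S=[1.2172]  K=[0.5646]  nu=[-1.2737]  x^+=[1.6146]  P^+=[0.2992]
step 3: x^-=[1.4370]  P^-=[0.6270]  S=[1.1570]  K=[0.5419]  nu=[-1.7270]  x^+=[0.5011]  P^+=[0.2872]
step 4: x^-=[0.4460]  P^-=[0.6175]  S=[1.1475]  K=[0.5381]  nu=[1.7640]  x^+=[1.3952]  P^+=[0.2852]
step 5: x^-=[1.2418]  P^-=[0.6159]  S=[1.1459]  K=[0.5375]  nu=[-1.5018]  x^+=[0.4346]  P^+=[0.2849]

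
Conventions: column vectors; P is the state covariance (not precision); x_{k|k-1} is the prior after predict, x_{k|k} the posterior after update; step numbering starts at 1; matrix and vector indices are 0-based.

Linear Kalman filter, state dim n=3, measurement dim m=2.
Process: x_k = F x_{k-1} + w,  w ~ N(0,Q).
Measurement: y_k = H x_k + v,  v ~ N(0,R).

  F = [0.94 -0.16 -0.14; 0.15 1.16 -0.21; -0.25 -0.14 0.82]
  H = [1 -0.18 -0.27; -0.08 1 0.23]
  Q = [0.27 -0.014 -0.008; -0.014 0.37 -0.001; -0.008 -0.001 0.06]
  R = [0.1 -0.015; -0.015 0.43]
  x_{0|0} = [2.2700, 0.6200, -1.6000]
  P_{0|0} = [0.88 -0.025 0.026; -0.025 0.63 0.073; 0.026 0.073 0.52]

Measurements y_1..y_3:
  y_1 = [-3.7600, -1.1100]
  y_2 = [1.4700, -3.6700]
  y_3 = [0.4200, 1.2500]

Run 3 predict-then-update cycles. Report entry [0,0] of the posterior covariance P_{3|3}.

P_post[0,0] = 0.0849

step 1: x^-=[2.2586, 1.3957, -1.9663]  P^-=[1.0778 -0.0333 -0.2453; -0.0333 1.2146 -0.1419; -0.2453 -0.1419 0.4478]  S=[1.3805 -0.3990; -0.3990 1.6242]  K=[0.8630 0.1037; 0.0603 0.7441; -0.2693 -0.0780]  nu=[-6.2983, -1.8728]  x^+=[-3.3712, -0.3779, -0.1239]  P^+=[0.1035 0.0282 0.0507; 0.0282 0.3459 -0.1070; 0.0507 -0.1070 0.3546]
step 2: x^-=[-3.0911, -0.9180, 0.7941]  P^-=[0.3506 -0.0204 -0.0151; -0.0204 0.9122 -0.2269; -0.0151 -0.2269 0.3174]  S=[0.4967 -0.1807; -0.1807 1.2607]  K=[0.7454 0.0657; 0.0005 0.6836; -0.1738 -0.1461]  nu=[4.6103, -3.1820]  x^+=[0.1361, -3.0906, 0.4577]  P^+=[0.0869 0.0149 0.0396; 0.0149 0.3233 -0.1225; 0.0396 -0.1225 0.2847]
step 3: x^-=[0.5583, -3.6609, 0.7740]  P^-=[0.3403 -0.0303 -0.0096; -0.0303 0.8819 -0.2236; -0.0096 -0.2236 0.2761]  S=[0.4834 -0.1817; -0.1817 1.2311]  K=[0.7436 0.0612; -0.0127 0.6747; -0.1477 -0.1512]  nu=[-0.5883, 4.7775]  x^+=[0.4132, -0.4299, 0.1384]  P^+=[0.0849 0.0144 0.0328; 0.0144 0.3183 -0.1167; 0.0328 -0.1167 0.2455]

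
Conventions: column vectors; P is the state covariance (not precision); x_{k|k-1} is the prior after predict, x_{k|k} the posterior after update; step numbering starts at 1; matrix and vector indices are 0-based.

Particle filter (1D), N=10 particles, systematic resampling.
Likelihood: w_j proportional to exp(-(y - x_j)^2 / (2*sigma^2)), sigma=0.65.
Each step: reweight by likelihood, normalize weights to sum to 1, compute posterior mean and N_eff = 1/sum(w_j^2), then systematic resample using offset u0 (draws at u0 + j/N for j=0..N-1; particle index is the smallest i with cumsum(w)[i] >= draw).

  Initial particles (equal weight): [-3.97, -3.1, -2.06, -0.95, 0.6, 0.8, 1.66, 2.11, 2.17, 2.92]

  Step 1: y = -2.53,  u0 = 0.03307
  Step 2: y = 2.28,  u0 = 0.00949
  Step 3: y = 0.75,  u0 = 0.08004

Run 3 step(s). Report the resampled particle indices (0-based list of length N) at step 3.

resampled_idx = [0, 1, 2, 3, 4, 5, 6, 7, 8, 9]

step 1: w=[0.0541, 0.4285, 0.4846, 0.0328, 0.0000, 0.0000, 0.0000, 0.0000, 0.0000, 0.0000]  mean=-2.5725  Neff=2.3672  idx=[0, 1, 1, 1, 1, 2, 2, 2, 2, 2]
step 2: w=[0.0000, 0.0000, 0.0000, 0.0000, 0.0000, 0.2000, 0.2000, 0.2000, 0.2000, 0.2000]  mean=-2.0600  Neff=5.0001  idx=[5, 5, 6, 6, 7, 7, 8, 8, 9, 9]
step 3: w=[0.1000, 0.1000, 0.1000, 0.1000, 0.1000, 0.1000, 0.1000, 0.1000, 0.1000, 0.1000]  mean=-2.0600  Neff=10.0000  idx=[0, 1, 2, 3, 4, 5, 6, 7, 8, 9]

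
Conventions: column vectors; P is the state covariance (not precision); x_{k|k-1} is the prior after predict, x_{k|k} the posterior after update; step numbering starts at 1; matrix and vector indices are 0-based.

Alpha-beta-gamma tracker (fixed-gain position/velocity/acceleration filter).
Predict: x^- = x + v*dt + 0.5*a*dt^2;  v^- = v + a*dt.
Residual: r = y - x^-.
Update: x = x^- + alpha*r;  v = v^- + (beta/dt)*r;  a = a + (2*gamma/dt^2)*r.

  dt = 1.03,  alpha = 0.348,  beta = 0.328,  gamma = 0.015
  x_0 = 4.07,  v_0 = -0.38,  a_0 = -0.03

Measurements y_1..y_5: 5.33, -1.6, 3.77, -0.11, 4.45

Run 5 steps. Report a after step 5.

a_post = 0.0709

step 1: x_pred=3.6627  r=1.6673  x^+=4.2429  v^+=0.1201  a^+=0.0171
step 2: x_pred=4.3757  r=-5.9757  x^+=2.2961  v^+=-1.7652  a^+=-0.1518
step 3: x_pred=0.3974  r=3.3726  x^+=1.5711  v^+=-0.8476  a^+=-0.0565
step 4: x_pred=0.6681  r=-0.7781  x^+=0.3973  v^+=-1.1535  a^+=-0.0785
step 5: x_pred=-0.8325  r=5.2825  x^+=1.0058  v^+=0.4478  a^+=0.0709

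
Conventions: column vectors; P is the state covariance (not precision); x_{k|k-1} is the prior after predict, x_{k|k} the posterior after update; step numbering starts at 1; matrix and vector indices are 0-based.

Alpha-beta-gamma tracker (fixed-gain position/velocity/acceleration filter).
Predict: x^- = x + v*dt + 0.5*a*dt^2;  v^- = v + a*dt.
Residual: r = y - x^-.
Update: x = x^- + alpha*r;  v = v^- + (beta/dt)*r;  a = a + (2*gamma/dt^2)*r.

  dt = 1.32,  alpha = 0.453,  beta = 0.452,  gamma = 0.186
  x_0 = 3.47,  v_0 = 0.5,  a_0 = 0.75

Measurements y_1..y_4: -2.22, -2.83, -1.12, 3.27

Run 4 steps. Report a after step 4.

a_post = 2.1348

step 1: x_pred=4.7834  r=-7.0034  x^+=1.6109  v^+=-0.9081  a^+=-0.7452
step 2: x_pred=-0.2371  r=-2.5929  x^+=-1.4117  v^+=-2.7797  a^+=-1.2988
step 3: x_pred=-6.2124  r=5.0924  x^+=-3.9055  v^+=-2.7503  a^+=-0.2116
step 4: x_pred=-7.7203  r=10.9903  x^+=-2.7417  v^+=0.7337  a^+=2.1348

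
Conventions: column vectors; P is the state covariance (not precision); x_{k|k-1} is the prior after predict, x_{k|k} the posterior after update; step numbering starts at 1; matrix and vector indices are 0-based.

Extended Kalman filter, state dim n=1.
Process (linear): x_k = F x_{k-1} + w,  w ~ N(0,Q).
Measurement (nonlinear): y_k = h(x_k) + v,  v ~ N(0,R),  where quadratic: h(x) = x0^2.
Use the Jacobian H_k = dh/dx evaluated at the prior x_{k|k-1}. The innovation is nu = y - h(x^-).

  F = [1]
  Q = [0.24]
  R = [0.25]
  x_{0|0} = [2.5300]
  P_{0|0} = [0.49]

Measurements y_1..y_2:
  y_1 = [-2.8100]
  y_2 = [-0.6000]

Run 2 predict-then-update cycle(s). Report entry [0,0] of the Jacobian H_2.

H_jac[0,0] = 1.4674

step 1: x^-=[2.5300]  P^-=[0.7300]  H_jac=[5.0600]  S=[18.9406]  K=[0.1950]  nu=[-9.2109]  x^+=[0.7337]  P^+=[0.0096]
step 2: x^-=[0.7337]  P^-=[0.2496]  H_jac=[1.4674]  S=[0.7875]  K=[0.4651]  nu=[-1.1383]  x^+=[0.2042]  P^+=[0.0792]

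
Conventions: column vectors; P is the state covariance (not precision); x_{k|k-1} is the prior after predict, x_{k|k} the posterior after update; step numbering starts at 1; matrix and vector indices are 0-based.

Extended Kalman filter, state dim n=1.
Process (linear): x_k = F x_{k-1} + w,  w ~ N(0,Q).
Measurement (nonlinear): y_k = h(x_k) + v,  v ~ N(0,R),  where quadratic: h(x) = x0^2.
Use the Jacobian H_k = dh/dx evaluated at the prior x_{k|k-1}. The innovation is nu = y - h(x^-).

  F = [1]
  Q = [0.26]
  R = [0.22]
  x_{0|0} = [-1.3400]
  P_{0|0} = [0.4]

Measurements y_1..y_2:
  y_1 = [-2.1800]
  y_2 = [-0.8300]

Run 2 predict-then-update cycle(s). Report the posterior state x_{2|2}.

step 1: x^-=[-1.3400]  P^-=[0.6600]  H_jac=[-2.6800]  S=[4.9604]  K=[-0.3566]  nu=[-3.9756]  x^+=[0.0776]  P^+=[0.0293]
step 2: x^-=[0.0776]  P^-=[0.2893]  H_jac=[0.1553]  S=[0.2270]  K=[0.1979]  nu=[-0.8360]  x^+=[-0.0878]  P^+=[0.2804]

x_post = [-0.0878]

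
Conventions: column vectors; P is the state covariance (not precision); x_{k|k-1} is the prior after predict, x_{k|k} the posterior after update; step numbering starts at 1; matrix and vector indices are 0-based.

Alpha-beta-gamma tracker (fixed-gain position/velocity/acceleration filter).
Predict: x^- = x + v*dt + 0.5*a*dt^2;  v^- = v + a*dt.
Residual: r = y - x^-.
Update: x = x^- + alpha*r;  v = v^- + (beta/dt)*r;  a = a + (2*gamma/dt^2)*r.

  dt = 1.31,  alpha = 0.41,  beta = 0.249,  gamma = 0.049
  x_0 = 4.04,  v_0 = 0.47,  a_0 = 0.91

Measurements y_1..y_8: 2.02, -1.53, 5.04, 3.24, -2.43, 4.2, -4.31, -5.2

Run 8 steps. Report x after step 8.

x_post = -4.1452

step 1: x_pred=5.4365  r=-3.4165  x^+=4.0358  v^+=1.0127  a^+=0.7149
step 2: x_pred=5.9758  r=-7.5058  x^+=2.8984  v^+=0.5225  a^+=0.2863
step 3: x_pred=3.8286  r=1.2114  x^+=4.3253  v^+=1.1278  a^+=0.3554
step 4: x_pred=6.1077  r=-2.8677  x^+=4.9319  v^+=1.0484  a^+=0.1917
step 5: x_pred=6.4698  r=-8.8998  x^+=2.8209  v^+=-0.3922  a^+=-0.3165
step 6: x_pred=2.0355  r=2.1645  x^+=2.9230  v^+=-0.3954  a^+=-0.1929
step 7: x_pred=2.2394  r=-6.5494  x^+=-0.4459  v^+=-1.8931  a^+=-0.5670
step 8: x_pred=-3.4122  r=-1.7878  x^+=-4.1452  v^+=-2.9756  a^+=-0.6690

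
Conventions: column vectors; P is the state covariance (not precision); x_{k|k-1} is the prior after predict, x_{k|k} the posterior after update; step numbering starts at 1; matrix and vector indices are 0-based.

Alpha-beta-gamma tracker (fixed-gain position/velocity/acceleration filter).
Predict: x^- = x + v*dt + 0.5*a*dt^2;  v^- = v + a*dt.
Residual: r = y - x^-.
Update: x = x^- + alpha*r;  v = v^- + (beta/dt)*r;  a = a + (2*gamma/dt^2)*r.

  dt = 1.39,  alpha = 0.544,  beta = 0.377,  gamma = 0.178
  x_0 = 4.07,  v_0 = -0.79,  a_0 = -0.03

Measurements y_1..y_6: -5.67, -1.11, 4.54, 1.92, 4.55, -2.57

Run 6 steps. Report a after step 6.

a_post = -1.5129

step 1: x_pred=2.9429  r=-8.6129  x^+=-1.7425  v^+=-3.1677  a^+=-1.6170
step 2: x_pred=-7.7077  r=6.5977  x^+=-4.1186  v^+=-3.6259  a^+=-0.4013
step 3: x_pred=-9.5462  r=14.0862  x^+=-1.8833  v^+=-0.3632  a^+=2.1941
step 4: x_pred=-0.2685  r=2.1885  x^+=0.9221  v^+=3.2802  a^+=2.5974
step 5: x_pred=7.9908  r=-3.4408  x^+=6.1190  v^+=5.9574  a^+=1.9634
step 6: x_pred=16.2965  r=-18.8665  x^+=6.0331  v^+=3.5695  a^+=-1.5129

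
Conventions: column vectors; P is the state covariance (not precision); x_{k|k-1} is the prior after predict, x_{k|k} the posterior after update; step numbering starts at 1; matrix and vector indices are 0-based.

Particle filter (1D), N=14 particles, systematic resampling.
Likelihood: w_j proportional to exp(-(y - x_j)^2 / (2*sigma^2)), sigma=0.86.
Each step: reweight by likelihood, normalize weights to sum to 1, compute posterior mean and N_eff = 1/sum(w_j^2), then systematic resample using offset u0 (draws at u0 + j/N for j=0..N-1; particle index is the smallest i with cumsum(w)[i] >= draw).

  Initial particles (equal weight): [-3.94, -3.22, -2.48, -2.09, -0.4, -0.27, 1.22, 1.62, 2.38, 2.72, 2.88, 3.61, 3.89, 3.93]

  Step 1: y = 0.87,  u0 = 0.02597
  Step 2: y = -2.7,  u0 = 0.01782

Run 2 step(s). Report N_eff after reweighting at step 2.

step 1: w=[0.0000, 0.0000, 0.0002, 0.0010, 0.1223, 0.1512, 0.3351, 0.2489, 0.0779, 0.0360, 0.0237, 0.0023, 0.0008, 0.0006]  mean=1.0851  Neff=4.5456  idx=[4, 4, 5, 5, 6, 6, 6, 6, 6, 7, 7, 7, 8, 9]
step 2: w=[0.3007, 0.3007, 0.1984, 0.1984, 0.0003, 0.0003, 0.0003, 0.0003, 0.0003, 0.0000, 0.0000, 0.0000, 0.0000, 0.0000]  mean=-0.3455  Neff=3.8524  idx=[0, 0, 0, 0, 1, 1, 1, 1, 1, 2, 2, 3, 3, 3]

N_eff = 3.8524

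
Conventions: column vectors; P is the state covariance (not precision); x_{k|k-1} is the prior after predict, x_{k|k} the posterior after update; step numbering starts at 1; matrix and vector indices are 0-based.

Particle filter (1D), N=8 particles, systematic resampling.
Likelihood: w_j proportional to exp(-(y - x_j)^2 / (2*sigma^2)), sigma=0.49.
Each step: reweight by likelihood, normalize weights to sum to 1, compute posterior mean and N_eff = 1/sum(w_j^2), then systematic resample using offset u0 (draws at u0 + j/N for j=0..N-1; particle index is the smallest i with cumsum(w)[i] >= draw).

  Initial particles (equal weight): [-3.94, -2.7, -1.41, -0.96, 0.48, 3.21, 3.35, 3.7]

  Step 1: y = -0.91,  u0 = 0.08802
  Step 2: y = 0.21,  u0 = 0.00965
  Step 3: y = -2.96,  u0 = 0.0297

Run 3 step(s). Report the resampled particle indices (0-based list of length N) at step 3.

step 1: w=[0.0000, 0.0008, 0.3695, 0.6186, 0.0111, 0.0000, 0.0000, 0.0000]  mean=-1.1116  Neff=1.9256  idx=[2, 2, 2, 3, 3, 3, 3, 3]
step 2: w=[0.0140, 0.0140, 0.0140, 0.1916, 0.1916, 0.1916, 0.1916, 0.1916]  mean=-0.9789  Neff=5.4314  idx=[0, 3, 4, 4, 5, 6, 6, 7]
step 3: w=[0.7991, 0.0287, 0.0287, 0.0287, 0.0287, 0.0287, 0.0287, 0.0287]  mean=-1.3196  Neff=1.5519  idx=[0, 0, 0, 0, 0, 0, 0, 4]

resampled_idx = [0, 0, 0, 0, 0, 0, 0, 4]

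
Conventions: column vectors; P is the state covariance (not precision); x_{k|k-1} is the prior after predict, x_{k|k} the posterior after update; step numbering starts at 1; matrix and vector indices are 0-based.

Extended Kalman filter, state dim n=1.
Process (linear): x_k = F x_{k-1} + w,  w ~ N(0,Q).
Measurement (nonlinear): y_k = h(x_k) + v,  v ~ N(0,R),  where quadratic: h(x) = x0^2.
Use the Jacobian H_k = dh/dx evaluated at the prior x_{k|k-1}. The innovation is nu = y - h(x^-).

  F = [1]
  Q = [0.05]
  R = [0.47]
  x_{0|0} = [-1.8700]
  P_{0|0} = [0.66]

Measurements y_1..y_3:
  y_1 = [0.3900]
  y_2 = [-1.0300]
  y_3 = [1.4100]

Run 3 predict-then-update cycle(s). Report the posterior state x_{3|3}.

x_post = [-0.8184]

step 1: x^-=[-1.8700]  P^-=[0.7100]  H_jac=[-3.7400]  S=[10.4012]  K=[-0.2553]  nu=[-3.1069]  x^+=[-1.0768]  P^+=[0.0321]
step 2: x^-=[-1.0768]  P^-=[0.0821]  H_jac=[-2.1536]  S=[0.8507]  K=[-0.2078]  nu=[-2.1895]  x^+=[-0.6218]  P^+=[0.0453]
step 3: x^-=[-0.6218]  P^-=[0.0953]  H_jac=[-1.2437]  S=[0.6175]  K=[-0.1920]  nu=[1.0233]  x^+=[-0.8184]  P^+=[0.0726]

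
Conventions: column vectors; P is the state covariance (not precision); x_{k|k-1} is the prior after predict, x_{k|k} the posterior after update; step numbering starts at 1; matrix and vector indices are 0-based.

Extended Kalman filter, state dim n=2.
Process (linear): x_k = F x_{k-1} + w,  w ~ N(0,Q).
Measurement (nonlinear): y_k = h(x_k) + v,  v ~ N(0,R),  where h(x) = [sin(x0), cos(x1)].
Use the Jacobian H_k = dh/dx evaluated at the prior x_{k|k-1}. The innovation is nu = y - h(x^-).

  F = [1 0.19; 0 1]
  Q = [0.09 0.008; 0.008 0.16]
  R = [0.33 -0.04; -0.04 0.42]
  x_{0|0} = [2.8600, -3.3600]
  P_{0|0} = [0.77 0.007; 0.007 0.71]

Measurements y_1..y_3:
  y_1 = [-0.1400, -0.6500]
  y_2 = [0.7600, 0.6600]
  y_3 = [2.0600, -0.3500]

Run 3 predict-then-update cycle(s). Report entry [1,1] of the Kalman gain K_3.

K[1,1] = -0.7491

step 1: x^-=[2.2216, -3.3600]  P^-=[0.8883 0.1499; 0.1499 0.8700]  H_jac=[-0.6058 0.0000; 0.0000 -0.2167]  S=[0.6560 -0.0203; -0.0203 0.4608]  K=[-0.8236 -0.1068; -0.1513 -0.4157]  nu=[-0.9356, 0.3262]  x^+=[2.9573, -3.3541]  P^+=[0.4416 0.0550; 0.0550 0.7779]
step 2: x^-=[2.3201, -3.3541]  P^-=[0.5806 0.2108; 0.2108 0.9379]  H_jac=[-0.6811 0.0000; 0.0000 -0.2109]  S=[0.5993 -0.0097; -0.0097 0.4617]  K=[-0.6616 -0.1102; -0.2466 -0.4336]  nu=[0.0278, 1.6375]  x^+=[2.1212, -4.0709]  P^+=[0.3141 0.0940; 0.0940 0.8167]
step 3: x^-=[1.3477, -4.0709]  P^-=[0.4693 0.2572; 0.2572 0.9767]  H_jac=[0.2212 0.0000; 0.0000 -0.8012]  S=[0.3530 -0.0856; -0.0856 1.0470]  K=[0.2514 -0.1763; -0.0205 -0.7491]  nu=[1.0848, 0.2484]  x^+=[1.5766, -4.2791]  P^+=[0.4069 0.1049; 0.1049 0.3917]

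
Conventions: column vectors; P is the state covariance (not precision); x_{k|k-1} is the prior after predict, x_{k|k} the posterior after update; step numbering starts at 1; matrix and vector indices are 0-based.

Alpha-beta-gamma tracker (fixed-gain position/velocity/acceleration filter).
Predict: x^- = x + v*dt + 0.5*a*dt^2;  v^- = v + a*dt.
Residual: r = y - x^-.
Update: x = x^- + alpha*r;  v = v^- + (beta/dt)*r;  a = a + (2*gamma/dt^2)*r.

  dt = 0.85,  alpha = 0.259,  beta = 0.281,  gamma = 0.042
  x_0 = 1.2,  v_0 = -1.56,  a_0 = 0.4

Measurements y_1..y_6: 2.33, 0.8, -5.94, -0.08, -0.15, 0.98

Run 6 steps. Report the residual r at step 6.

resid = 2.6350

step 1: x_pred=0.0185  r=2.3115  x^+=0.6172  v^+=-0.4558  a^+=0.6687
step 2: x_pred=0.4713  r=0.3287  x^+=0.5564  v^+=0.2213  a^+=0.7070
step 3: x_pred=0.9999  r=-6.9399  x^+=-0.7975  v^+=-1.4721  a^+=-0.0999
step 4: x_pred=-2.0849  r=2.0049  x^+=-1.5656  v^+=-0.8942  a^+=0.1332
step 5: x_pred=-2.2776  r=2.1276  x^+=-1.7265  v^+=-0.0776  a^+=0.3806
step 6: x_pred=-1.6550  r=2.6350  x^+=-0.9726  v^+=1.1170  a^+=0.6869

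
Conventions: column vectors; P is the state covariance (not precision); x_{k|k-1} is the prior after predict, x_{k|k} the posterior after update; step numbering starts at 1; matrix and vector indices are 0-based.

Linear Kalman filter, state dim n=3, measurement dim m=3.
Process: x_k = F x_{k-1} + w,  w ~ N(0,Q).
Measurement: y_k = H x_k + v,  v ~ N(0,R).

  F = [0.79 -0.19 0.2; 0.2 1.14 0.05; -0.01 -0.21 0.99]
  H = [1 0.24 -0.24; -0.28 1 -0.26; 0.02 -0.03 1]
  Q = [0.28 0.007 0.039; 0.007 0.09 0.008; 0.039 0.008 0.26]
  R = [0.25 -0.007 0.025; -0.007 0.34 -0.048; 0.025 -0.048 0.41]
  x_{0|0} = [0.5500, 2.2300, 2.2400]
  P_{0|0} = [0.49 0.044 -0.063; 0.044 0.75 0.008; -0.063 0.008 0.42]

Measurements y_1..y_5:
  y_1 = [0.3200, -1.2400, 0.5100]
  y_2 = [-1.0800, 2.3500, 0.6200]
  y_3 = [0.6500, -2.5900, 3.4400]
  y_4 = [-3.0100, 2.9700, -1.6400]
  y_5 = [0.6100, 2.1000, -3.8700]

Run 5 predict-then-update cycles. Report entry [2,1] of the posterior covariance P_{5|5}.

P_post[2,1] = 0.0313

step 1: x^-=[0.4588, 2.7642, 1.7438]  P^-=[0.5960 -0.0391 0.0900; -0.0391 1.1051 -0.1576; 0.0900 -0.1576 0.7029]  S=[0.9063 0.1290 -0.0881; 0.1290 1.6563 -0.4528; -0.0881 -0.4528 1.1272]  K=[0.6547 -0.1691 0.0747; 0.2019 0.7197 0.1350; -0.0626 -0.0507 0.6041]  nu=[-0.3837, -3.4223, -1.1601]  x^+=[0.6995, 0.0669, 1.2404]  P^+=[0.1796 -0.0020 0.0515; -0.0020 0.2449 0.0332; 0.0515 0.0332 0.2485]
step 2: x^-=[0.7880, 0.2782, 1.2070]  P^-=[0.4252 -0.0056 0.1294; -0.0056 0.4200 0.0088; 0.1294 0.0088 0.4995]  S=[0.6624 -0.0269 0.0417; -0.0269 0.8445 -0.2211; 0.0417 -0.2211 0.9147]  K=[0.5815 -0.1455 0.0893; 0.1548 0.5321 0.1172; -0.0182 -0.0460 0.5384]  nu=[-1.6451, 2.6063, -0.5944]  x^+=[-0.6010, 1.3406, 0.7971]  P^+=[0.1614 0.0016 0.0549; 0.0016 0.1829 0.0319; 0.0549 0.0319 0.2223]
step 3: x^-=[-0.5700, 1.4479, 0.5137]  P^-=[0.4107 0.0079 0.1243; 0.0079 0.3402 0.0213; 0.1243 0.0213 0.4717]  S=[0.6491 -0.0340 0.0463; -0.0340 0.7470 -0.1969; 0.0463 -0.1969 0.8858]  K=[0.5761 -0.1371 0.0887; 0.1472 0.4814 0.1120; -0.0149 -0.0444 0.5254]  nu=[0.9958, -4.0640, 2.9812]  x^+=[0.8254, -0.0279, 2.2459]  P^+=[0.1593 0.0038 0.0543; 0.0038 0.1665 0.0314; 0.0543 0.0314 0.2171]
step 4: x^-=[1.1065, 0.2455, 2.2211]  P^-=[0.4077 0.0128 0.1219; 0.0128 0.3197 0.0242; 0.1219 0.0242 0.4660]  S=[0.6478 -0.0343 0.0460; -0.0343 0.7212 -0.1910; 0.0460 -0.1910 0.8798]  K=[0.5756 -0.1338 0.0882; 0.1460 0.4658 0.1104; -0.0150 -0.0440 0.5228]  nu=[-3.6424, 3.6118, -3.8759]  x^+=[-1.8154, 0.9683, 0.0905]  P^+=[0.1589 0.0047 0.0539; 0.0047 0.1615 0.0313; 0.0539 0.0313 0.2159]
step 5: x^-=[-1.6001, 0.7453, -0.0956]  P^-=[0.4069 0.0145 0.1210; 0.0145 0.3136 0.0251; 0.1210 0.0251 0.4647]  S=[0.6477 -0.0341 0.0457; -0.0341 0.7134 -0.1893; 0.0457 -0.1893 0.8785]  K=[0.5755 -0.1326 0.0881; 0.1458 0.4609 0.1100; -0.0151 -0.0438 0.5222]  nu=[2.0082, 0.8818, -3.7200]  x^+=[-0.8888, 1.0355, -2.1074]  P^+=[0.1587 0.0051 0.0538; 0.0051 0.1600 0.0313; 0.0538 0.0313 0.2157]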